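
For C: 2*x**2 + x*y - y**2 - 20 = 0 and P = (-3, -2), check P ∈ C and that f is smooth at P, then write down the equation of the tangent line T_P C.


Tangent line at P: -14*x + y - 40 = 0.

Step 1: f(-3, -2) = 0, so P lies on C.
Step 2: partial derivatives
  f_x(x, y) = 4*x + y, f_y(x, y) = x - 2*y.
  f_x(P) = -14, f_y(P) = 1 (gradient nonzero, so P is smooth).
Step 3: tangent line at P: -14·(x − -3) + 1·(y − -2) = 0.
Expanding: -14*x + y - 40 = 0.


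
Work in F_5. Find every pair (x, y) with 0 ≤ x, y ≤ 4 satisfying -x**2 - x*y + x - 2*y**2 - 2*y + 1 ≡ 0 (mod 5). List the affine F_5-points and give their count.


Affine F_5-points: {(3, 0)}; count = 1.

For each of the 25 pairs (x, y) ∈ F_5², evaluate f(x, y) mod 5. Record the zeros.
  x = 0: [0↦1, 1↦2, 2↦4, 3↦2, 4↦1]  zeros at y ∈ ∅
  x = 1: [0↦1, 1↦1, 2↦2, 3↦4, 4↦2]  zeros at y ∈ ∅
  x = 2: [0↦4, 1↦3, 2↦3, 3↦4, 4↦1]  zeros at y ∈ ∅
  x = 3: [0↦0, 1↦3, 2↦2, 3↦2, 4↦3]  zeros at y ∈ {0}
  x = 4: [0↦4, 1↦1, 2↦4, 3↦3, 4↦3]  zeros at y ∈ ∅
Collecting zeros: affine points = {(3, 0)}.
Total count |C(F_5)_aff| = 1.


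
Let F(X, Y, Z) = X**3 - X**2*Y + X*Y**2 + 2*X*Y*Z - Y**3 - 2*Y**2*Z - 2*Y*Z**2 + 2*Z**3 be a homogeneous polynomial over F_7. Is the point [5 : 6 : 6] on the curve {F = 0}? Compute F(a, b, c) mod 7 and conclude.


F(5,6,6) ≡ 0 (mod 7); P is on the curve.

Evaluate F(5, 6, 6) term-by-term (mod 7).
  X**3 ↦ 1·125·1·1 = 125
  -X**2*Y ↦ -1·25·6·1 = -150
  X*Y**2 ↦ 1·5·36·1 = 180
  2*X*Y*Z ↦ 2·5·6·6 = 360
  -Y**3 ↦ -1·1·216·1 = -216
  -2*Y**2*Z ↦ -2·1·36·6 = -432
  -2*Y*Z**2 ↦ -2·1·6·36 = -432
  2*Z**3 ↦ 2·1·1·216 = 432
Sum: F(5, 6, 6) = (125) + (-150) + (180) + (360) + (-216) + (-432) + (-432) + (432) = -133.
Reducing mod 7: -133 ≡ 0 (mod 7).
Since F(a, b, c) ≡ 0 (mod 7), P lies on the curve.


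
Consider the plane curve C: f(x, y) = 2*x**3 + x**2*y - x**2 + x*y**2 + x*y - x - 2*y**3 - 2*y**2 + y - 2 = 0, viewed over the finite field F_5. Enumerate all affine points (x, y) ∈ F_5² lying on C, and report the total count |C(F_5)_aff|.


Affine F_5-points: {(0, 1), (2, 3), (3, 0), (3, 4), (4, 2)}; count = 5.

For each of the 25 pairs (x, y) ∈ F_5², evaluate f(x, y) mod 5. Record the zeros.
  x = 0: [0↦3, 1↦0, 2↦1, 3↦4, 4↦2]  zeros at y ∈ {1}
  x = 1: [0↦3, 1↦3, 2↦4, 3↦4, 4↦1]  zeros at y ∈ ∅
  x = 2: [0↦3, 1↦3, 2↦1, 3↦0, 4↦3]  zeros at y ∈ {3}
  x = 3: [0↦0, 1↦2, 2↦4, 3↦4, 4↦0]  zeros at y ∈ {0, 4}
  x = 4: [0↦1, 1↦2, 2↦0, 3↦3, 4↦4]  zeros at y ∈ {2}
Collecting zeros: affine points = {(0, 1), (2, 3), (3, 0), (3, 4), (4, 2)}.
Total count |C(F_5)_aff| = 5.


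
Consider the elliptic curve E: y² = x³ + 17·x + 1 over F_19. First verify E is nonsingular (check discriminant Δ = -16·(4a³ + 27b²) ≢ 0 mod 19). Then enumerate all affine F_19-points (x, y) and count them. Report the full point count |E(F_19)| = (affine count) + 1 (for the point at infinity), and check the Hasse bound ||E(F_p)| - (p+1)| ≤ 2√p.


Affine points = {(0, 1), (0, 18), (1, 0), (2, 9), (2, 10), (4, 0), (7, 8), (7, 11), (9, 3), (9, 16), (13, 5), (13, 14), (14, 0), (17, 4), (17, 15)}; affine count = 15; |E(F_19)| = 16.

Discriminant check: Δ ∝ 4a³ + 27b² = 4·17³ + 27·1² = 4·4913 + 27·1 ≡ 14 (mod 19). Nonzero ⇒ E is nonsingular.
For each x ∈ F_19, compute rhs = x³ + 17·x + 1 mod 19, then count y ∈ F_19 with y² ≡ rhs.
  x = 0: rhs = 1, matching y values: 1, 18 (2 points).
  x = 1: rhs = 0, matching y values: 0 (1 points).
  x = 2: rhs = 5, matching y values: 9, 10 (2 points).
  x = 3: rhs = 3, matching y values: none (0 points).
  x = 4: rhs = 0, matching y values: 0 (1 points).
  x = 5: rhs = 2, matching y values: none (0 points).
  x = 6: rhs = 15, matching y values: none (0 points).
  x = 7: rhs = 7, matching y values: 8, 11 (2 points).
  x = 8: rhs = 3, matching y values: none (0 points).
  x = 9: rhs = 9, matching y values: 3, 16 (2 points).
  x = 10: rhs = 12, matching y values: none (0 points).
  x = 11: rhs = 18, matching y values: none (0 points).
  x = 12: rhs = 14, matching y values: none (0 points).
  x = 13: rhs = 6, matching y values: 5, 14 (2 points).
  x = 14: rhs = 0, matching y values: 0 (1 points).
  x = 15: rhs = 2, matching y values: none (0 points).
  x = 16: rhs = 18, matching y values: none (0 points).
  x = 17: rhs = 16, matching y values: 4, 15 (2 points).
  x = 18: rhs = 2, matching y values: none (0 points).
Total affine count: 15.
Full point count |E(F_19)| = 15 + 1 = 16.
Hasse bound: |16 − (19+1)| = |-4| = 4 ≤ 2√19 ≈ 8.7178 ✓.


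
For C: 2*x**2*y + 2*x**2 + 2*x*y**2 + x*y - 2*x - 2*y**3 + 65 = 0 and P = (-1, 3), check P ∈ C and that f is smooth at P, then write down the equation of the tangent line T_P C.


Tangent line at P: 3*x - 65*y + 198 = 0.

Step 1: f(-1, 3) = 0, so P lies on C.
Step 2: partial derivatives
  f_x(x, y) = 4*x*y + 4*x + 2*y**2 + y - 2, f_y(x, y) = 2*x**2 + 4*x*y + x - 6*y**2.
  f_x(P) = 3, f_y(P) = -65 (gradient nonzero, so P is smooth).
Step 3: tangent line at P: 3·(x − -1) + -65·(y − 3) = 0.
Expanding: 3*x - 65*y + 198 = 0.


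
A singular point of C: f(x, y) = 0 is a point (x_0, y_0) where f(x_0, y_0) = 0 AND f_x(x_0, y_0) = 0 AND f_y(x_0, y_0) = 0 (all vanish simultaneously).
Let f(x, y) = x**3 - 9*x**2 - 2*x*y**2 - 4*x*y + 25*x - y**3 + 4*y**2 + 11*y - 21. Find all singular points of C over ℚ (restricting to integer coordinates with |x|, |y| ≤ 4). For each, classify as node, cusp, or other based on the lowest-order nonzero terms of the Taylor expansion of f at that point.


Singular points: {(3, -1)}; classification: cusp.

Compute partial derivatives:
  f_x = 3*x**2 - 18*x - 2*y**2 - 4*y + 25.
  f_y = -4*x*y - 4*x - 3*y**2 + 8*y + 11.
Scan x_0 ∈ {−4, ..., 4}. For each x_0, f_y(x_0, y) is a polynomial in y; find its integer roots y ∈ {−4, ..., 4}, then test f_x and f at those candidates.
  x = -4: f_y(-4, y) = -3*y**2 + 24*y + 27; vanishes at y ∈ {-1}. (-4, -1): f_x = 147 ≠ 0.
  x = -3: f_y(-3, y) = -3*y**2 + 20*y + 23; vanishes at y ∈ {-1}. (-3, -1): f_x = 108 ≠ 0.
  x = -2: f_y(-2, y) = -3*y**2 + 16*y + 19; vanishes at y ∈ {-1}. (-2, -1): f_x = 75 ≠ 0.
  x = -1: f_y(-1, y) = -3*y**2 + 12*y + 15; vanishes at y ∈ {-1}. (-1, -1): f_x = 48 ≠ 0.
  x = 0: f_y(0, y) = -3*y**2 + 8*y + 11; vanishes at y ∈ {-1}. (0, -1): f_x = 27 ≠ 0.
  x = 1: f_y(1, y) = -3*y**2 + 4*y + 7; vanishes at y ∈ {-1}. (1, -1): f_x = 12 ≠ 0.
  x = 2: f_y(2, y) = 3 - 3*y**2; vanishes at y ∈ {-1, 1}. (2, -1): f_x = 3 ≠ 0; (2, 1): f_x = -5 ≠ 0.
  x = 3: f_y(3, y) = -3*y**2 - 4*y - 1; vanishes at y ∈ {-1}. (3, -1): f_x = 0, f = 0 — SINGULAR.
  x = 4: f_y(4, y) = -3*y**2 - 8*y - 5; vanishes at y ∈ {-1}. (4, -1): f_x = 3 ≠ 0.
Only singular point on the grid: (3, -1).
Classify: substitute x = 3 + u, y = -1 + v and expand: f = u**3 - 2*u*v**2 - v**3 + v**2.
No constant or linear terms (consistent with a singular point). Quadratic part: v**2. Cubic part: u**3 - 2*u*v**2 - v**3.
The quadratic part v**2 is a perfect square, so there is a single (double) tangent line v = 0, i.e. y = -1. Restricting the cubic part to that line (v = 0) leaves u**3 ≠ 0, so f is not divisible by v and the branch is v² ≈ -u**3 to lowest order — this is a cusp.
Classification: cusp.


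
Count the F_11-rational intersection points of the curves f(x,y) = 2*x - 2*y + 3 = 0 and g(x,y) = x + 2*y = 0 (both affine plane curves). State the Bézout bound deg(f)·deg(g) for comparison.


Common zeros: {(10, 6)}; count = 1; Bézout bound = 1.

deg(f) = 1, deg(g) = 1, so Bézout bound = 1.
Scan x ∈ F_11. For each x, list the y ∈ F_11 with f(x, y) ≡ 0 and those with g(x, y) ≡ 0 (mod 11); the common zeros in that column are the intersection.
  x = 0: f ≡ 0 at y ∈ {7}; g ≡ 0 at y ∈ {0}; common: ∅.
  x = 1: f ≡ 0 at y ∈ {8}; g ≡ 0 at y ∈ {5}; common: ∅.
  x = 2: f ≡ 0 at y ∈ {9}; g ≡ 0 at y ∈ {10}; common: ∅.
  x = 3: f ≡ 0 at y ∈ {10}; g ≡ 0 at y ∈ {4}; common: ∅.
  x = 4: f ≡ 0 at y ∈ {0}; g ≡ 0 at y ∈ {9}; common: ∅.
  x = 5: f ≡ 0 at y ∈ {1}; g ≡ 0 at y ∈ {3}; common: ∅.
  x = 6: f ≡ 0 at y ∈ {2}; g ≡ 0 at y ∈ {8}; common: ∅.
  x = 7: f ≡ 0 at y ∈ {3}; g ≡ 0 at y ∈ {2}; common: ∅.
  x = 8: f ≡ 0 at y ∈ {4}; g ≡ 0 at y ∈ {7}; common: ∅.
  x = 9: f ≡ 0 at y ∈ {5}; g ≡ 0 at y ∈ {1}; common: ∅.
  x = 10: f ≡ 0 at y ∈ {6}; g ≡ 0 at y ∈ {6}; common: {6}.
Collecting: common zeros = {(10, 6)}, so the count is 1.
Comparison with the Bézout bound: 1 ≤ 1 = deg(f)·deg(g), as expected for curves with no common component (the bound is attained).


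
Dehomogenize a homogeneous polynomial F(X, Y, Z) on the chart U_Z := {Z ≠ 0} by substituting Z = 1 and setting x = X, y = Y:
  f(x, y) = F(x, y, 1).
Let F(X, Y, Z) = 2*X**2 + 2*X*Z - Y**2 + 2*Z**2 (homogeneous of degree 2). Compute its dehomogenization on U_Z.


f(x, y) = 2*x**2 + 2*x - y**2 + 2

On U_Z we set Z = 1. Each monomial c·X^i·Y^j·Z^k in F becomes c·x^i·y^j·1^k = c·x^i·y^j.
Substituting Z = 1: F(X, Y, 1) = 2*x**2 + 2*x - y**2 + 2.
Note: deg(f) ≤ deg(F) = 2; strict inequality happens when F is divisible by Z (lost terms).


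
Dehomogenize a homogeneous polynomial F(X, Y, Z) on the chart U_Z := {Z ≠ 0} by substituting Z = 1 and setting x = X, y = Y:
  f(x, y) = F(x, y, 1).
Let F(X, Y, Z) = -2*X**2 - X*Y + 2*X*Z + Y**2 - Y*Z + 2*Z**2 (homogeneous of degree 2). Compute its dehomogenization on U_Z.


f(x, y) = -2*x**2 - x*y + 2*x + y**2 - y + 2

On U_Z we set Z = 1. Each monomial c·X^i·Y^j·Z^k in F becomes c·x^i·y^j·1^k = c·x^i·y^j.
Substituting Z = 1: F(X, Y, 1) = -2*x**2 - x*y + 2*x + y**2 - y + 2.
Note: deg(f) ≤ deg(F) = 2; strict inequality happens when F is divisible by Z (lost terms).


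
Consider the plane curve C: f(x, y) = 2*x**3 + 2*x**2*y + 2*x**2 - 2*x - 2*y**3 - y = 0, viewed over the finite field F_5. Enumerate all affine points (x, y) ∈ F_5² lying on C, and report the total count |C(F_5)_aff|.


Affine F_5-points: {(0, 0), (2, 0), (2, 1), (2, 4)}; count = 4.

For each of the 25 pairs (x, y) ∈ F_5², evaluate f(x, y) mod 5. Record the zeros.
  x = 0: [0↦0, 1↦2, 2↦2, 3↦3, 4↦3]  zeros at y ∈ {0}
  x = 1: [0↦2, 1↦1, 2↦3, 3↦1, 4↦3]  zeros at y ∈ ∅
  x = 2: [0↦0, 1↦0, 2↦3, 3↦2, 4↦0]  zeros at y ∈ {0, 1, 4}
  x = 3: [0↦1, 1↦1, 2↦4, 3↦3, 4↦1]  zeros at y ∈ ∅
  x = 4: [0↦2, 1↦1, 2↦3, 3↦1, 4↦3]  zeros at y ∈ ∅
Collecting zeros: affine points = {(0, 0), (2, 0), (2, 1), (2, 4)}.
Total count |C(F_5)_aff| = 4.


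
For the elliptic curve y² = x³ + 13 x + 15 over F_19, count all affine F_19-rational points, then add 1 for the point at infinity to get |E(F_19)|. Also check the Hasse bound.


Affine points = {(2, 7), (2, 12), (3, 9), (3, 10), (4, 6), (4, 13), (6, 9), (6, 10), (8, 2), (8, 17), (9, 5), (9, 14), (10, 9), (10, 10), (11, 8), (11, 11), (13, 5), (13, 14), (16, 5), (16, 14), (17, 0), (18, 1), (18, 18)}; affine count = 23; |E(F_19)| = 24.

Discriminant check: Δ ∝ 4a³ + 27b² = 4·13³ + 27·15² = 4·2197 + 27·225 ≡ 5 (mod 19). Nonzero ⇒ E is nonsingular.
For each x ∈ F_19, compute rhs = x³ + 13·x + 15 mod 19, then count y ∈ F_19 with y² ≡ rhs.
  x = 0: rhs = 15, matching y values: none (0 points).
  x = 1: rhs = 10, matching y values: none (0 points).
  x = 2: rhs = 11, matching y values: 7, 12 (2 points).
  x = 3: rhs = 5, matching y values: 9, 10 (2 points).
  x = 4: rhs = 17, matching y values: 6, 13 (2 points).
  x = 5: rhs = 15, matching y values: none (0 points).
  x = 6: rhs = 5, matching y values: 9, 10 (2 points).
  x = 7: rhs = 12, matching y values: none (0 points).
  x = 8: rhs = 4, matching y values: 2, 17 (2 points).
  x = 9: rhs = 6, matching y values: 5, 14 (2 points).
  x = 10: rhs = 5, matching y values: 9, 10 (2 points).
  x = 11: rhs = 7, matching y values: 8, 11 (2 points).
  x = 12: rhs = 18, matching y values: none (0 points).
  x = 13: rhs = 6, matching y values: 5, 14 (2 points).
  x = 14: rhs = 15, matching y values: none (0 points).
  x = 15: rhs = 13, matching y values: none (0 points).
  x = 16: rhs = 6, matching y values: 5, 14 (2 points).
  x = 17: rhs = 0, matching y values: 0 (1 points).
  x = 18: rhs = 1, matching y values: 1, 18 (2 points).
Total affine count: 23.
Full point count |E(F_19)| = 23 + 1 = 24.
Hasse bound: |24 − (19+1)| = |4| = 4 ≤ 2√19 ≈ 8.7178 ✓.


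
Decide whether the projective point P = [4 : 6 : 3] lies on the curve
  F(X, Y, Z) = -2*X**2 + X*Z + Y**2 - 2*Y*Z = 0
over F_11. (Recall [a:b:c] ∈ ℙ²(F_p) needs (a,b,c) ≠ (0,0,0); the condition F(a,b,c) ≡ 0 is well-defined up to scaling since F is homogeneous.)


F(4,6,3) ≡ 2 (mod 11); P is NOT on the curve.

Evaluate F(4, 6, 3) term-by-term (mod 11).
  -2*X**2 ↦ -2·16·1·1 = -32
  X*Z ↦ 1·4·1·3 = 12
  Y**2 ↦ 1·1·36·1 = 36
  -2*Y*Z ↦ -2·1·6·3 = -36
Sum: F(4, 6, 3) = (-32) + (12) + (36) + (-36) = -20.
Reducing mod 11: -20 ≡ 2 (mod 11).
Since F(a, b, c) ≡ 2 ≠ 0 (mod 11), P does NOT lie on the curve.


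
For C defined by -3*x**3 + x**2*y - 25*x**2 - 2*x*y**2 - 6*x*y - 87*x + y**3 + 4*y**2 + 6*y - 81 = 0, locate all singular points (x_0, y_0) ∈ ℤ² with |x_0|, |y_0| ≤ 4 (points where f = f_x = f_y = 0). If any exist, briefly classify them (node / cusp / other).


Singular points: {(-3, -3)}; classification: node.

Compute partial derivatives:
  f_x = -9*x**2 + 2*x*y - 50*x - 2*y**2 - 6*y - 87.
  f_y = x**2 - 4*x*y - 6*x + 3*y**2 + 8*y + 6.
Scan x_0 ∈ {−4, ..., 4}. For each x_0, f_y(x_0, y) is a polynomial in y; find its integer roots y ∈ {−4, ..., 4}, then test f_x and f at those candidates.
  x = -4: f_y(-4, y) = 3*y**2 + 24*y + 46; no integer root y with |y| ≤ 4.
  x = -3: f_y(-3, y) = 3*y**2 + 20*y + 33; vanishes at y ∈ {-3}. (-3, -3): f_x = 0, f = 0 — SINGULAR.
  x = -2: f_y(-2, y) = 3*y**2 + 16*y + 22; no integer root y with |y| ≤ 4.
  x = -1: f_y(-1, y) = 3*y**2 + 12*y + 13; no integer root y with |y| ≤ 4.
  x = 0: f_y(0, y) = 3*y**2 + 8*y + 6; no integer root y with |y| ≤ 4.
  x = 1: f_y(1, y) = 3*y**2 + 4*y + 1; vanishes at y ∈ {-1}. (1, -1): f_x = -144 ≠ 0.
  x = 2: f_y(2, y) = 3*y**2 - 2; no integer root y with |y| ≤ 4.
  x = 3: f_y(3, y) = 3*y**2 - 4*y - 3; no integer root y with |y| ≤ 4.
  x = 4: f_y(4, y) = 3*y**2 - 8*y - 2; no integer root y with |y| ≤ 4.
Only singular point on the grid: (-3, -3).
Classify: substitute x = -3 + u, y = -3 + v and expand: f = -3*u**3 + u**2*v - u**2 - 2*u*v**2 + v**3 + v**2.
No constant or linear terms (consistent with a singular point). Quadratic part: -u**2 + v**2. Cubic part: -3*u**3 + u**2*v - 2*u*v**2 + v**3.
The quadratic part v**2 - u**2 = (v − u)(v + u) splits into two distinct linear factors, so there are two distinct tangent lines y − -3 = ±(x − -3) — this is a node (ordinary double point).
Classification: node.


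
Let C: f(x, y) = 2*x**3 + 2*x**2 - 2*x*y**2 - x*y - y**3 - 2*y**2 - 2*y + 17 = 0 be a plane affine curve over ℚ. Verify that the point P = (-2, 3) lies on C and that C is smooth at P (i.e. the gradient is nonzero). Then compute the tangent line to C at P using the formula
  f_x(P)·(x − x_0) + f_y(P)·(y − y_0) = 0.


Tangent line at P: -5*x - 15*y + 35 = 0.

Step 1: f(-2, 3) = 0, so P lies on C.
Step 2: partial derivatives
  f_x(x, y) = 6*x**2 + 4*x - 2*y**2 - y, f_y(x, y) = -4*x*y - x - 3*y**2 - 4*y - 2.
  f_x(P) = -5, f_y(P) = -15 (gradient nonzero, so P is smooth).
Step 3: tangent line at P: -5·(x − -2) + -15·(y − 3) = 0.
Expanding: -5*x - 15*y + 35 = 0.


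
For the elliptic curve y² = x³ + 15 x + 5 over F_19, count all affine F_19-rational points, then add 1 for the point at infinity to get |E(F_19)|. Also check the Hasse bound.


Affine points = {(0, 9), (0, 10), (2, 9), (2, 10), (3, 1), (3, 18), (6, 8), (6, 11), (7, 4), (7, 15), (11, 0), (16, 3), (16, 16), (17, 9), (17, 10)}; affine count = 15; |E(F_19)| = 16.

Discriminant check: Δ ∝ 4a³ + 27b² = 4·15³ + 27·5² = 4·3375 + 27·25 ≡ 1 (mod 19). Nonzero ⇒ E is nonsingular.
For each x ∈ F_19, compute rhs = x³ + 15·x + 5 mod 19, then count y ∈ F_19 with y² ≡ rhs.
  x = 0: rhs = 5, matching y values: 9, 10 (2 points).
  x = 1: rhs = 2, matching y values: none (0 points).
  x = 2: rhs = 5, matching y values: 9, 10 (2 points).
  x = 3: rhs = 1, matching y values: 1, 18 (2 points).
  x = 4: rhs = 15, matching y values: none (0 points).
  x = 5: rhs = 15, matching y values: none (0 points).
  x = 6: rhs = 7, matching y values: 8, 11 (2 points).
  x = 7: rhs = 16, matching y values: 4, 15 (2 points).
  x = 8: rhs = 10, matching y values: none (0 points).
  x = 9: rhs = 14, matching y values: none (0 points).
  x = 10: rhs = 15, matching y values: none (0 points).
  x = 11: rhs = 0, matching y values: 0 (1 points).
  x = 12: rhs = 13, matching y values: none (0 points).
  x = 13: rhs = 3, matching y values: none (0 points).
  x = 14: rhs = 14, matching y values: none (0 points).
  x = 15: rhs = 14, matching y values: none (0 points).
  x = 16: rhs = 9, matching y values: 3, 16 (2 points).
  x = 17: rhs = 5, matching y values: 9, 10 (2 points).
  x = 18: rhs = 8, matching y values: none (0 points).
Total affine count: 15.
Full point count |E(F_19)| = 15 + 1 = 16.
Hasse bound: |16 − (19+1)| = |-4| = 4 ≤ 2√19 ≈ 8.7178 ✓.


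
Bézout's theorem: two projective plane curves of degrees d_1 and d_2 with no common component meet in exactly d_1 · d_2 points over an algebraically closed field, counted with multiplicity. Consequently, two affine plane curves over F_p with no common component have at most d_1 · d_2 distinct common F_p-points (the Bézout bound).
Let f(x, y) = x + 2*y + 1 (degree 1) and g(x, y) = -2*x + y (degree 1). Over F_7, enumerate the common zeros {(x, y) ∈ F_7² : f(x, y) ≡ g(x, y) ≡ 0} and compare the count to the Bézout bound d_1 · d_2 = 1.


Common zeros: {(4, 1)}; count = 1; Bézout bound = 1.

deg(f) = 1, deg(g) = 1, so Bézout bound = 1.
Scan x ∈ F_7. For each x, list the y ∈ F_7 with f(x, y) ≡ 0 and those with g(x, y) ≡ 0 (mod 7); the common zeros in that column are the intersection.
  x = 0: f ≡ 0 at y ∈ {3}; g ≡ 0 at y ∈ {0}; common: ∅.
  x = 1: f ≡ 0 at y ∈ {6}; g ≡ 0 at y ∈ {2}; common: ∅.
  x = 2: f ≡ 0 at y ∈ {2}; g ≡ 0 at y ∈ {4}; common: ∅.
  x = 3: f ≡ 0 at y ∈ {5}; g ≡ 0 at y ∈ {6}; common: ∅.
  x = 4: f ≡ 0 at y ∈ {1}; g ≡ 0 at y ∈ {1}; common: {1}.
  x = 5: f ≡ 0 at y ∈ {4}; g ≡ 0 at y ∈ {3}; common: ∅.
  x = 6: f ≡ 0 at y ∈ {0}; g ≡ 0 at y ∈ {5}; common: ∅.
Collecting: common zeros = {(4, 1)}, so the count is 1.
Comparison with the Bézout bound: 1 ≤ 1 = deg(f)·deg(g), as expected for curves with no common component (the bound is attained).


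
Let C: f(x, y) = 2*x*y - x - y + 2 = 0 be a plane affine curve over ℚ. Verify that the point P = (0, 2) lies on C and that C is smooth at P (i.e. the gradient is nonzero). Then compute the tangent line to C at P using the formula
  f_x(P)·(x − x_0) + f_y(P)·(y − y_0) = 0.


Tangent line at P: 3*x - y + 2 = 0.

Step 1: f(0, 2) = 0, so P lies on C.
Step 2: partial derivatives
  f_x(x, y) = 2*y - 1, f_y(x, y) = 2*x - 1.
  f_x(P) = 3, f_y(P) = -1 (gradient nonzero, so P is smooth).
Step 3: tangent line at P: 3·(x − 0) + -1·(y − 2) = 0.
Expanding: 3*x - y + 2 = 0.


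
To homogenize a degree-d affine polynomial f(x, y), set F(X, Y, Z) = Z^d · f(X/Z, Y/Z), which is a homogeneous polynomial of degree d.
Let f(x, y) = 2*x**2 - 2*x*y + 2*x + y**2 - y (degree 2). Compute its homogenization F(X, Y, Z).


F(X, Y, Z) = 2*X**2 - 2*X*Y + 2*X*Z + Y**2 - Y*Z

deg(f) = 2.
Substitute x = X/Z, y = Y/Z into f, then multiply by Z^2.
  monomial 2·x^2·y^0 ↦ 2·X^2·Y^0·Z^0.
  monomial -2·x^1·y^1 ↦ -2·X^1·Y^1·Z^0.
  monomial 2·x^1·y^0 ↦ 2·X^1·Y^0·Z^1.
  monomial 1·x^0·y^2 ↦ 1·X^0·Y^2·Z^0.
  monomial -1·x^0·y^1 ↦ -1·X^0·Y^1·Z^1.
Collecting: F(X, Y, Z) = 2*X**2 - 2*X*Y + 2*X*Z + Y**2 - Y*Z.


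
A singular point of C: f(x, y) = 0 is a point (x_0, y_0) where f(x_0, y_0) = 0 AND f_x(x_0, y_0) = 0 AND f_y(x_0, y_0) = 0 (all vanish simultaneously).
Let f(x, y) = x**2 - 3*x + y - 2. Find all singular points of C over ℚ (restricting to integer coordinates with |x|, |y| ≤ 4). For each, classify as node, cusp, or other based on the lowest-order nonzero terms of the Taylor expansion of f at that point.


No singular points in the scanned grid; C is smooth there.

Compute partial derivatives:
  f_x = 2*x - 3.
  f_y = 1.
f_y = 1 is a nonzero constant, so f_y never vanishes: no point (x, y) can satisfy f = f_x = f_y = 0. In particular no (x, y) ∈ {−4, ..., 4}² is singular; the curve is smooth.


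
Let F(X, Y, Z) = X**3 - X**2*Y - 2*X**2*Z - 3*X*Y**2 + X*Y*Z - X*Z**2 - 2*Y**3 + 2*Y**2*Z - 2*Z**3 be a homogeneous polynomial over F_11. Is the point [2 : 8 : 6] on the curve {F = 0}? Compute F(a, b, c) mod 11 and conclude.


F(2,8,6) ≡ 2 (mod 11); P is NOT on the curve.

Evaluate F(2, 8, 6) term-by-term (mod 11).
  X**3 ↦ 1·8·1·1 = 8
  -X**2*Y ↦ -1·4·8·1 = -32
  -2*X**2*Z ↦ -2·4·1·6 = -48
  -3*X*Y**2 ↦ -3·2·64·1 = -384
  X*Y*Z ↦ 1·2·8·6 = 96
  -X*Z**2 ↦ -1·2·1·36 = -72
  -2*Y**3 ↦ -2·1·512·1 = -1024
  2*Y**2*Z ↦ 2·1·64·6 = 768
  -2*Z**3 ↦ -2·1·1·216 = -432
Sum: F(2, 8, 6) = (8) + (-32) + (-48) + (-384) + (96) + (-72) + (-1024) + (768) + (-432) = -1120.
Reducing mod 11: -1120 ≡ 2 (mod 11).
Since F(a, b, c) ≡ 2 ≠ 0 (mod 11), P does NOT lie on the curve.


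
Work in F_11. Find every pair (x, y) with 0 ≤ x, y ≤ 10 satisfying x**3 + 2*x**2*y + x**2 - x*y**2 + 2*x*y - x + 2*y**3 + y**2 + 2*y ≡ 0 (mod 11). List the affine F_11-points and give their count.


Affine F_11-points: {(0, 0), (3, 0), (3, 5), (3, 7), (5, 5), (5, 9), (5, 10), (6, 4), (7, 0), (7, 1), (7, 2), (9, 4), (10, 6), (10, 9)}; count = 14.

For each of the 121 pairs (x, y) ∈ F_11², evaluate f(x, y) mod 11. Record the zeros.
  x = 0: [0↦0, 1↦5, 2↦2, 3↦3, 4↦9, 5↦10, 6↦7, 7↦1, 8↦4, 9↦6, 10↦8]  zeros at y ∈ {0}
  x = 1: [0↦1, 1↦9, 2↦7, 3↦7, 4↦10, 5↦6, 6↦7, 7↦3, 8↦6, 9↦6, 10↦4]  zeros at y ∈ ∅
  x = 2: [0↦10, 1↦3, 2↦6, 3↦9, 4↦2, 5↦8, 6↦6, 7↦8, 8↦4, 9↦6, 10↦4]  zeros at y ∈ ∅
  x = 3: [0↦0, 1↦4, 2↦5, 3↦4, 4↦2, 5↦0, 6↦10, 7↦0, 8↦4, 9↦1, 10↦3]  zeros at y ∈ {0, 5, 7}
  x = 4: [0↦10, 1↦7, 2↦10, 3↦9, 4↦5, 5↦10, 6↦3, 7↦7, 8↦1, 9↦8, 10↦7]  zeros at y ∈ ∅
  x = 5: [0↦2, 1↦7, 2↦5, 3↦8, 4↦6, 5↦0, 6↦2, 7↦2, 8↦1, 9↦0, 10↦0]  zeros at y ∈ {5, 9, 10}
  x = 6: [0↦4, 1↦10, 2↦7, 3↦7, 4↦0, 5↦9, 6↦2, 7↦2, 8↦10, 9↦5, 10↦10]  zeros at y ∈ {4}
  x = 7: [0↦0, 1↦0, 2↦0, 3↦1, 4↦4, 5↦10, 6↦9, 7↦2, 8↦1, 9↦7, 10↦10]  zeros at y ∈ {0, 1, 2}
  x = 8: [0↦7, 1↦5, 2↦1, 3↦7, 4↦2, 5↦9, 6↦7, 7↦8, 8↦2, 9↦1, 10↦6]  zeros at y ∈ ∅
  x = 9: [0↦9, 1↦9, 2↦5, 3↦9, 4↦0, 5↦1, 6↦2, 7↦4, 8↦8, 9↦4, 10↦4]  zeros at y ∈ {4}
  x = 10: [0↦1, 1↦7, 2↦7, 3↦2, 4↦4, 5↦3, 6↦0, 7↦7, 8↦3, 9↦0, 10↦10]  zeros at y ∈ {6, 9}
Collecting zeros: affine points = {(0, 0), (3, 0), (3, 5), (3, 7), (5, 5), (5, 9), (5, 10), (6, 4), (7, 0), (7, 1), (7, 2), (9, 4), (10, 6), (10, 9)}.
Total count |C(F_11)_aff| = 14.


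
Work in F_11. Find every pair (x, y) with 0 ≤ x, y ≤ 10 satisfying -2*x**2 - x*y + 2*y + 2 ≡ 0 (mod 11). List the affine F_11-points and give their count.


Affine F_11-points: {(0, 10), (1, 0), (3, 6), (4, 7), (5, 6), (6, 10), (7, 5), (8, 1), (9, 7), (10, 0)}; count = 10.

For each of the 121 pairs (x, y) ∈ F_11², evaluate f(x, y) mod 11. Record the zeros.
  x = 0: [0↦2, 1↦4, 2↦6, 3↦8, 4↦10, 5↦1, 6↦3, 7↦5, 8↦7, 9↦9, 10↦0]  zeros at y ∈ {10}
  x = 1: [0↦0, 1↦1, 2↦2, 3↦3, 4↦4, 5↦5, 6↦6, 7↦7, 8↦8, 9↦9, 10↦10]  zeros at y ∈ {0}
  x = 2: [0↦5, 1↦5, 2↦5, 3↦5, 4↦5, 5↦5, 6↦5, 7↦5, 8↦5, 9↦5, 10↦5]  zeros at y ∈ ∅
  x = 3: [0↦6, 1↦5, 2↦4, 3↦3, 4↦2, 5↦1, 6↦0, 7↦10, 8↦9, 9↦8, 10↦7]  zeros at y ∈ {6}
  x = 4: [0↦3, 1↦1, 2↦10, 3↦8, 4↦6, 5↦4, 6↦2, 7↦0, 8↦9, 9↦7, 10↦5]  zeros at y ∈ {7}
  x = 5: [0↦7, 1↦4, 2↦1, 3↦9, 4↦6, 5↦3, 6↦0, 7↦8, 8↦5, 9↦2, 10↦10]  zeros at y ∈ {6}
  x = 6: [0↦7, 1↦3, 2↦10, 3↦6, 4↦2, 5↦9, 6↦5, 7↦1, 8↦8, 9↦4, 10↦0]  zeros at y ∈ {10}
  x = 7: [0↦3, 1↦9, 2↦4, 3↦10, 4↦5, 5↦0, 6↦6, 7↦1, 8↦7, 9↦2, 10↦8]  zeros at y ∈ {5}
  x = 8: [0↦6, 1↦0, 2↦5, 3↦10, 4↦4, 5↦9, 6↦3, 7↦8, 8↦2, 9↦7, 10↦1]  zeros at y ∈ {1}
  x = 9: [0↦5, 1↦9, 2↦2, 3↦6, 4↦10, 5↦3, 6↦7, 7↦0, 8↦4, 9↦8, 10↦1]  zeros at y ∈ {7}
  x = 10: [0↦0, 1↦3, 2↦6, 3↦9, 4↦1, 5↦4, 6↦7, 7↦10, 8↦2, 9↦5, 10↦8]  zeros at y ∈ {0}
Collecting zeros: affine points = {(0, 10), (1, 0), (3, 6), (4, 7), (5, 6), (6, 10), (7, 5), (8, 1), (9, 7), (10, 0)}.
Total count |C(F_11)_aff| = 10.


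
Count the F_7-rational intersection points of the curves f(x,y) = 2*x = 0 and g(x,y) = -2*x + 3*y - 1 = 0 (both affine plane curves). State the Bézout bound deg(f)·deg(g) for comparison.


Common zeros: {(0, 5)}; count = 1; Bézout bound = 1.

deg(f) = 1, deg(g) = 1, so Bézout bound = 1.
Scan x ∈ F_7. For each x, list the y ∈ F_7 with f(x, y) ≡ 0 and those with g(x, y) ≡ 0 (mod 7); the common zeros in that column are the intersection.
  x = 0: f ≡ 0 at y ∈ {0, 1, 2, 3, 4, 5, 6}; g ≡ 0 at y ∈ {5}; common: {5}.
  x = 1: f ≡ 0 at y ∈ ∅; g ≡ 0 at y ∈ {1}; common: ∅.
  x = 2: f ≡ 0 at y ∈ ∅; g ≡ 0 at y ∈ {4}; common: ∅.
  x = 3: f ≡ 0 at y ∈ ∅; g ≡ 0 at y ∈ {0}; common: ∅.
  x = 4: f ≡ 0 at y ∈ ∅; g ≡ 0 at y ∈ {3}; common: ∅.
  x = 5: f ≡ 0 at y ∈ ∅; g ≡ 0 at y ∈ {6}; common: ∅.
  x = 6: f ≡ 0 at y ∈ ∅; g ≡ 0 at y ∈ {2}; common: ∅.
Collecting: common zeros = {(0, 5)}, so the count is 1.
Comparison with the Bézout bound: 1 ≤ 1 = deg(f)·deg(g), as expected for curves with no common component (the bound is attained).


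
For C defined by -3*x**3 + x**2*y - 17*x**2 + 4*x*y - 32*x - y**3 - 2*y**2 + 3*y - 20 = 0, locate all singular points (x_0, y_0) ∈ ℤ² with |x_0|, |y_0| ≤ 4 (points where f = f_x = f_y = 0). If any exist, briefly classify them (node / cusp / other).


Singular points: {(-2, -1)}; classification: cusp.

Compute partial derivatives:
  f_x = -9*x**2 + 2*x*y - 34*x + 4*y - 32.
  f_y = x**2 + 4*x - 3*y**2 - 4*y + 3.
Scan x_0 ∈ {−4, ..., 4}. For each x_0, f_y(x_0, y) is a polynomial in y; find its integer roots y ∈ {−4, ..., 4}, then test f_x and f at those candidates.
  x = -4: f_y(-4, y) = -3*y**2 - 4*y + 3; no integer root y with |y| ≤ 4.
  x = -3: f_y(-3, y) = -3*y**2 - 4*y; vanishes at y ∈ {0}. (-3, 0): f_x = -11 ≠ 0.
  x = -2: f_y(-2, y) = -3*y**2 - 4*y - 1; vanishes at y ∈ {-1}. (-2, -1): f_x = 0, f = 0 — SINGULAR.
  x = -1: f_y(-1, y) = -3*y**2 - 4*y; vanishes at y ∈ {0}. (-1, 0): f_x = -7 ≠ 0.
  x = 0: f_y(0, y) = -3*y**2 - 4*y + 3; no integer root y with |y| ≤ 4.
  x = 1: f_y(1, y) = -3*y**2 - 4*y + 8; no integer root y with |y| ≤ 4.
  x = 2: f_y(2, y) = -3*y**2 - 4*y + 15; vanishes at y ∈ {-3}. (2, -3): f_x = -160 ≠ 0.
  x = 3: f_y(3, y) = -3*y**2 - 4*y + 24; no integer root y with |y| ≤ 4.
  x = 4: f_y(4, y) = -3*y**2 - 4*y + 35; no integer root y with |y| ≤ 4.
Only singular point on the grid: (-2, -1).
Classify: substitute x = -2 + u, y = -1 + v and expand: f = -3*u**3 + u**2*v - v**3 + v**2.
No constant or linear terms (consistent with a singular point). Quadratic part: v**2. Cubic part: -3*u**3 + u**2*v - v**3.
The quadratic part v**2 is a perfect square, so there is a single (double) tangent line v = 0, i.e. y = -1. Restricting the cubic part to that line (v = 0) leaves -3*u**3 ≠ 0, so f is not divisible by v and the branch is v² ≈ 3*u**3 to lowest order — this is a cusp.
Classification: cusp.


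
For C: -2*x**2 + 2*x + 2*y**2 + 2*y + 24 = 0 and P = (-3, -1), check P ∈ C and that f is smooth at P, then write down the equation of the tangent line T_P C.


Tangent line at P: 14*x - 2*y + 40 = 0.

Step 1: f(-3, -1) = 0, so P lies on C.
Step 2: partial derivatives
  f_x(x, y) = 2 - 4*x, f_y(x, y) = 4*y + 2.
  f_x(P) = 14, f_y(P) = -2 (gradient nonzero, so P is smooth).
Step 3: tangent line at P: 14·(x − -3) + -2·(y − -1) = 0.
Expanding: 14*x - 2*y + 40 = 0.


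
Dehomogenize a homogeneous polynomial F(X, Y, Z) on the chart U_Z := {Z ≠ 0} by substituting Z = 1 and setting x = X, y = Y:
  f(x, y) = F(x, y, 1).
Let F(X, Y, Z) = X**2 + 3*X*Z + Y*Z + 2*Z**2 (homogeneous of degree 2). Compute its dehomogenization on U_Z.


f(x, y) = x**2 + 3*x + y + 2

On U_Z we set Z = 1. Each monomial c·X^i·Y^j·Z^k in F becomes c·x^i·y^j·1^k = c·x^i·y^j.
Substituting Z = 1: F(X, Y, 1) = x**2 + 3*x + y + 2.
Note: deg(f) ≤ deg(F) = 2; strict inequality happens when F is divisible by Z (lost terms).


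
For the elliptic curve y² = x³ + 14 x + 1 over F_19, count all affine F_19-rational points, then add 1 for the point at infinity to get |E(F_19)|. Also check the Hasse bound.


Affine points = {(0, 1), (0, 18), (1, 4), (1, 15), (4, 8), (4, 11), (5, 5), (5, 14), (6, 4), (6, 15), (7, 9), (7, 10), (8, 6), (8, 13), (9, 1), (9, 18), (10, 1), (10, 18), (11, 2), (11, 17), (12, 4), (12, 15), (13, 9), (13, 10), (18, 9), (18, 10)}; affine count = 26; |E(F_19)| = 27.

Discriminant check: Δ ∝ 4a³ + 27b² = 4·14³ + 27·1² = 4·2744 + 27·1 ≡ 2 (mod 19). Nonzero ⇒ E is nonsingular.
For each x ∈ F_19, compute rhs = x³ + 14·x + 1 mod 19, then count y ∈ F_19 with y² ≡ rhs.
  x = 0: rhs = 1, matching y values: 1, 18 (2 points).
  x = 1: rhs = 16, matching y values: 4, 15 (2 points).
  x = 2: rhs = 18, matching y values: none (0 points).
  x = 3: rhs = 13, matching y values: none (0 points).
  x = 4: rhs = 7, matching y values: 8, 11 (2 points).
  x = 5: rhs = 6, matching y values: 5, 14 (2 points).
  x = 6: rhs = 16, matching y values: 4, 15 (2 points).
  x = 7: rhs = 5, matching y values: 9, 10 (2 points).
  x = 8: rhs = 17, matching y values: 6, 13 (2 points).
  x = 9: rhs = 1, matching y values: 1, 18 (2 points).
  x = 10: rhs = 1, matching y values: 1, 18 (2 points).
  x = 11: rhs = 4, matching y values: 2, 17 (2 points).
  x = 12: rhs = 16, matching y values: 4, 15 (2 points).
  x = 13: rhs = 5, matching y values: 9, 10 (2 points).
  x = 14: rhs = 15, matching y values: none (0 points).
  x = 15: rhs = 14, matching y values: none (0 points).
  x = 16: rhs = 8, matching y values: none (0 points).
  x = 17: rhs = 3, matching y values: none (0 points).
  x = 18: rhs = 5, matching y values: 9, 10 (2 points).
Total affine count: 26.
Full point count |E(F_19)| = 26 + 1 = 27.
Hasse bound: |27 − (19+1)| = |7| = 7 ≤ 2√19 ≈ 8.7178 ✓.


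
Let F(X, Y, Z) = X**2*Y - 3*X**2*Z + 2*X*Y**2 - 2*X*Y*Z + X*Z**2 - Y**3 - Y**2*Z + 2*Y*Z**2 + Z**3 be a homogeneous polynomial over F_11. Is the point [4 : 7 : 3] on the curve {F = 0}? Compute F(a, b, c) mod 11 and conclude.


F(4,7,3) ≡ 1 (mod 11); P is NOT on the curve.

Evaluate F(4, 7, 3) term-by-term (mod 11).
  X**2*Y ↦ 1·16·7·1 = 112
  -3*X**2*Z ↦ -3·16·1·3 = -144
  2*X*Y**2 ↦ 2·4·49·1 = 392
  -2*X*Y*Z ↦ -2·4·7·3 = -168
  X*Z**2 ↦ 1·4·1·9 = 36
  -Y**3 ↦ -1·1·343·1 = -343
  -Y**2*Z ↦ -1·1·49·3 = -147
  2*Y*Z**2 ↦ 2·1·7·9 = 126
  Z**3 ↦ 1·1·1·27 = 27
Sum: F(4, 7, 3) = (112) + (-144) + (392) + (-168) + (36) + (-343) + (-147) + (126) + (27) = -109.
Reducing mod 11: -109 ≡ 1 (mod 11).
Since F(a, b, c) ≡ 1 ≠ 0 (mod 11), P does NOT lie on the curve.


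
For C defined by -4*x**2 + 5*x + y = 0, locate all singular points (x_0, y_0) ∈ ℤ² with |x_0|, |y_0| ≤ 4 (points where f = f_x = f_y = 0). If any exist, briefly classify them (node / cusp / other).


No singular points in the scanned grid; C is smooth there.

Compute partial derivatives:
  f_x = 5 - 8*x.
  f_y = 1.
f_y = 1 is a nonzero constant, so f_y never vanishes: no point (x, y) can satisfy f = f_x = f_y = 0. In particular no (x, y) ∈ {−4, ..., 4}² is singular; the curve is smooth.


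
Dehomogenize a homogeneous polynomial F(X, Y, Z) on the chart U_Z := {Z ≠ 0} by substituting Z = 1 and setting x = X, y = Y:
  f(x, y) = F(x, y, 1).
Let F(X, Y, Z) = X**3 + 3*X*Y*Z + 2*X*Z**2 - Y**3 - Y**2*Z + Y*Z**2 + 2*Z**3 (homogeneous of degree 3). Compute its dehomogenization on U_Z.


f(x, y) = x**3 + 3*x*y + 2*x - y**3 - y**2 + y + 2

On U_Z we set Z = 1. Each monomial c·X^i·Y^j·Z^k in F becomes c·x^i·y^j·1^k = c·x^i·y^j.
Substituting Z = 1: F(X, Y, 1) = x**3 + 3*x*y + 2*x - y**3 - y**2 + y + 2.
Note: deg(f) ≤ deg(F) = 3; strict inequality happens when F is divisible by Z (lost terms).


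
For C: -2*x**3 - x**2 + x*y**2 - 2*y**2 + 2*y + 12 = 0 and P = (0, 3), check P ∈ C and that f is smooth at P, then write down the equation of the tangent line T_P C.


Tangent line at P: 9*x - 10*y + 30 = 0.

Step 1: f(0, 3) = 0, so P lies on C.
Step 2: partial derivatives
  f_x(x, y) = -6*x**2 - 2*x + y**2, f_y(x, y) = 2*x*y - 4*y + 2.
  f_x(P) = 9, f_y(P) = -10 (gradient nonzero, so P is smooth).
Step 3: tangent line at P: 9·(x − 0) + -10·(y − 3) = 0.
Expanding: 9*x - 10*y + 30 = 0.


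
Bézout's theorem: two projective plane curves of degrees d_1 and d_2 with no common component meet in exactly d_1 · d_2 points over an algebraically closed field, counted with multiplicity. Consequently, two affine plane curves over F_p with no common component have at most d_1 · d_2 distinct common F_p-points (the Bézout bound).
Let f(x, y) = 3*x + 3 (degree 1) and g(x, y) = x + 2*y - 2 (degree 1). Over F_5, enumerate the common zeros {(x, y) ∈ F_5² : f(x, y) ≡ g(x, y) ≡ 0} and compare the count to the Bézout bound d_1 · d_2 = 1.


Common zeros: {(4, 4)}; count = 1; Bézout bound = 1.

deg(f) = 1, deg(g) = 1, so Bézout bound = 1.
Scan x ∈ F_5. For each x, list the y ∈ F_5 with f(x, y) ≡ 0 and those with g(x, y) ≡ 0 (mod 5); the common zeros in that column are the intersection.
  x = 0: f ≡ 0 at y ∈ ∅; g ≡ 0 at y ∈ {1}; common: ∅.
  x = 1: f ≡ 0 at y ∈ ∅; g ≡ 0 at y ∈ {3}; common: ∅.
  x = 2: f ≡ 0 at y ∈ ∅; g ≡ 0 at y ∈ {0}; common: ∅.
  x = 3: f ≡ 0 at y ∈ ∅; g ≡ 0 at y ∈ {2}; common: ∅.
  x = 4: f ≡ 0 at y ∈ {0, 1, 2, 3, 4}; g ≡ 0 at y ∈ {4}; common: {4}.
Collecting: common zeros = {(4, 4)}, so the count is 1.
Comparison with the Bézout bound: 1 ≤ 1 = deg(f)·deg(g), as expected for curves with no common component (the bound is attained).


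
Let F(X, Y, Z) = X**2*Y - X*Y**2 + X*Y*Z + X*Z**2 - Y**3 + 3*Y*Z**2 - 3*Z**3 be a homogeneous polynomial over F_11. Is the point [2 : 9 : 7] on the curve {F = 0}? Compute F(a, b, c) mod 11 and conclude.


F(2,9,7) ≡ 4 (mod 11); P is NOT on the curve.

Evaluate F(2, 9, 7) term-by-term (mod 11).
  X**2*Y ↦ 1·4·9·1 = 36
  -X*Y**2 ↦ -1·2·81·1 = -162
  X*Y*Z ↦ 1·2·9·7 = 126
  X*Z**2 ↦ 1·2·1·49 = 98
  -Y**3 ↦ -1·1·729·1 = -729
  3*Y*Z**2 ↦ 3·1·9·49 = 1323
  -3*Z**3 ↦ -3·1·1·343 = -1029
Sum: F(2, 9, 7) = (36) + (-162) + (126) + (98) + (-729) + (1323) + (-1029) = -337.
Reducing mod 11: -337 ≡ 4 (mod 11).
Since F(a, b, c) ≡ 4 ≠ 0 (mod 11), P does NOT lie on the curve.


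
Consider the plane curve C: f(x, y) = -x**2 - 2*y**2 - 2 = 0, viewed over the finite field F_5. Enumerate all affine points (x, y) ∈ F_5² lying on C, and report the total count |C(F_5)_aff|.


Affine F_5-points: {(0, 2), (0, 3), (1, 1), (1, 4), (4, 1), (4, 4)}; count = 6.

For each of the 25 pairs (x, y) ∈ F_5², evaluate f(x, y) mod 5. Record the zeros.
  x = 0: [0↦3, 1↦1, 2↦0, 3↦0, 4↦1]  zeros at y ∈ {2, 3}
  x = 1: [0↦2, 1↦0, 2↦4, 3↦4, 4↦0]  zeros at y ∈ {1, 4}
  x = 2: [0↦4, 1↦2, 2↦1, 3↦1, 4↦2]  zeros at y ∈ ∅
  x = 3: [0↦4, 1↦2, 2↦1, 3↦1, 4↦2]  zeros at y ∈ ∅
  x = 4: [0↦2, 1↦0, 2↦4, 3↦4, 4↦0]  zeros at y ∈ {1, 4}
Collecting zeros: affine points = {(0, 2), (0, 3), (1, 1), (1, 4), (4, 1), (4, 4)}.
Total count |C(F_5)_aff| = 6.


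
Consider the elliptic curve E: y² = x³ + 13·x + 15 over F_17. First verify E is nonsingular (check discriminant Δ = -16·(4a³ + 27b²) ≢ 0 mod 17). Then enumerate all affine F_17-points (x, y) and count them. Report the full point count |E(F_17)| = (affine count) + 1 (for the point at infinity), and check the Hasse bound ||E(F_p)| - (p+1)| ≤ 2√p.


Affine points = {(0, 7), (0, 10), (2, 7), (2, 10), (3, 8), (3, 9), (5, 1), (5, 16), (8, 6), (8, 11), (13, 1), (13, 16), (14, 0), (15, 7), (15, 10), (16, 1), (16, 16)}; affine count = 17; |E(F_17)| = 18.

Discriminant check: Δ ∝ 4a³ + 27b² = 4·13³ + 27·15² = 4·2197 + 27·225 ≡ 5 (mod 17). Nonzero ⇒ E is nonsingular.
For each x ∈ F_17, compute rhs = x³ + 13·x + 15 mod 17, then count y ∈ F_17 with y² ≡ rhs.
  x = 0: rhs = 15, matching y values: 7, 10 (2 points).
  x = 1: rhs = 12, matching y values: none (0 points).
  x = 2: rhs = 15, matching y values: 7, 10 (2 points).
  x = 3: rhs = 13, matching y values: 8, 9 (2 points).
  x = 4: rhs = 12, matching y values: none (0 points).
  x = 5: rhs = 1, matching y values: 1, 16 (2 points).
  x = 6: rhs = 3, matching y values: none (0 points).
  x = 7: rhs = 7, matching y values: none (0 points).
  x = 8: rhs = 2, matching y values: 6, 11 (2 points).
  x = 9: rhs = 11, matching y values: none (0 points).
  x = 10: rhs = 6, matching y values: none (0 points).
  x = 11: rhs = 10, matching y values: none (0 points).
  x = 12: rhs = 12, matching y values: none (0 points).
  x = 13: rhs = 1, matching y values: 1, 16 (2 points).
  x = 14: rhs = 0, matching y values: 0 (1 points).
  x = 15: rhs = 15, matching y values: 7, 10 (2 points).
  x = 16: rhs = 1, matching y values: 1, 16 (2 points).
Total affine count: 17.
Full point count |E(F_17)| = 17 + 1 = 18.
Hasse bound: |18 − (17+1)| = |0| = 0 ≤ 2√17 ≈ 8.2462 ✓.


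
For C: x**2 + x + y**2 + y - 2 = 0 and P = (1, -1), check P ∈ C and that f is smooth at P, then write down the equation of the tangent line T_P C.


Tangent line at P: 3*x - y - 4 = 0.

Step 1: f(1, -1) = 0, so P lies on C.
Step 2: partial derivatives
  f_x(x, y) = 2*x + 1, f_y(x, y) = 2*y + 1.
  f_x(P) = 3, f_y(P) = -1 (gradient nonzero, so P is smooth).
Step 3: tangent line at P: 3·(x − 1) + -1·(y − -1) = 0.
Expanding: 3*x - y - 4 = 0.


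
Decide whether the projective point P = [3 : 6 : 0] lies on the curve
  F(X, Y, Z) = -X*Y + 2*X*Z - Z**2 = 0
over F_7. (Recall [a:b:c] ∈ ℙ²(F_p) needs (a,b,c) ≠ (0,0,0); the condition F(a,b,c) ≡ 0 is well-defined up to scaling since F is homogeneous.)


F(3,6,0) ≡ 3 (mod 7); P is NOT on the curve.

Evaluate F(3, 6, 0) term-by-term (mod 7).
  -X*Y ↦ -1·3·6·1 = -18
  2*X*Z ↦ 2·3·1·0 = 0
  -Z**2 ↦ -1·1·1·0 = 0
Sum: F(3, 6, 0) = (-18) + (0) + (0) = -18.
Reducing mod 7: -18 ≡ 3 (mod 7).
Since F(a, b, c) ≡ 3 ≠ 0 (mod 7), P does NOT lie on the curve.


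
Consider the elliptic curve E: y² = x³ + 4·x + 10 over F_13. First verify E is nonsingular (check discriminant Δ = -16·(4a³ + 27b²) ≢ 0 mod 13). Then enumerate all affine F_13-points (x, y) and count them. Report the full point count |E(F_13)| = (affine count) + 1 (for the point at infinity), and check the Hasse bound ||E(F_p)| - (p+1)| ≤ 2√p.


Affine points = {(0, 6), (0, 7), (2, 0), (3, 6), (3, 7), (4, 5), (4, 8), (5, 5), (5, 8), (6, 4), (6, 9), (7, 2), (7, 11), (10, 6), (10, 7)}; affine count = 15; |E(F_13)| = 16.

Discriminant check: Δ ∝ 4a³ + 27b² = 4·4³ + 27·10² = 4·64 + 27·100 ≡ 5 (mod 13). Nonzero ⇒ E is nonsingular.
For each x ∈ F_13, compute rhs = x³ + 4·x + 10 mod 13, then count y ∈ F_13 with y² ≡ rhs.
  x = 0: rhs = 10, matching y values: 6, 7 (2 points).
  x = 1: rhs = 2, matching y values: none (0 points).
  x = 2: rhs = 0, matching y values: 0 (1 points).
  x = 3: rhs = 10, matching y values: 6, 7 (2 points).
  x = 4: rhs = 12, matching y values: 5, 8 (2 points).
  x = 5: rhs = 12, matching y values: 5, 8 (2 points).
  x = 6: rhs = 3, matching y values: 4, 9 (2 points).
  x = 7: rhs = 4, matching y values: 2, 11 (2 points).
  x = 8: rhs = 8, matching y values: none (0 points).
  x = 9: rhs = 8, matching y values: none (0 points).
  x = 10: rhs = 10, matching y values: 6, 7 (2 points).
  x = 11: rhs = 7, matching y values: none (0 points).
  x = 12: rhs = 5, matching y values: none (0 points).
Total affine count: 15.
Full point count |E(F_13)| = 15 + 1 = 16.
Hasse bound: |16 − (13+1)| = |2| = 2 ≤ 2√13 ≈ 7.2111 ✓.
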